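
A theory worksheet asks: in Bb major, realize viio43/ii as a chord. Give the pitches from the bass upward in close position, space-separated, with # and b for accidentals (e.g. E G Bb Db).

viio43/ii is a secondary leading-tone chord. The target ii is C in Bb major; the applied chord is rooted a semitone below, on B.
Building a fully diminished seventh chord on B gives B-D-F-Ab.
The figured bass 43 indicates second inversion, placing the fifth (F) in the bass: F-Ab-B-D.

F Ab B D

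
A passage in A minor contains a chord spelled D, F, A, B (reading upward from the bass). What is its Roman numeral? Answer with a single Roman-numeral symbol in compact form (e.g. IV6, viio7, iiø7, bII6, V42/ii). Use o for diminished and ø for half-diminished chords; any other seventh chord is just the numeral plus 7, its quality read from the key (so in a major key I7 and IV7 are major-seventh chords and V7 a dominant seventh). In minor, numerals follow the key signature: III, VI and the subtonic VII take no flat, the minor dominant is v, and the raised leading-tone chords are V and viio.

iiø65

The pitches B-D-F-A form a half-diminished seventh chord rooted on B.
In A minor, B is the supertonic; the diatonic half-diminished seventh chord there is iiø7.
With D in the bass the chord is in first inversion, so the figured bass is 65.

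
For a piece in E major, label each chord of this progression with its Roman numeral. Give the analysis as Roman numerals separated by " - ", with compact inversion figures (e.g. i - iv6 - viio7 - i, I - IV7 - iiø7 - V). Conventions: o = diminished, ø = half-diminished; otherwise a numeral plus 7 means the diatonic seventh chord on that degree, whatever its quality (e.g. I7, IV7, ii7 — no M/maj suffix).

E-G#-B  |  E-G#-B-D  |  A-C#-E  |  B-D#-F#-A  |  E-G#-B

E-G#-B: root E is the tonic; major triad there is I.
E-G#-B-D is the secondary dominant of IV (dominant seventh chord on E): V7/IV.
A-C#-E: major triad on A = scale degree 4 → IV.
B-D#-F#-A has root B, degree 5 in E major, so V7.
E-G#-B has root E, degree 1 in E major, so I.

I - V7/IV - IV - V7 - I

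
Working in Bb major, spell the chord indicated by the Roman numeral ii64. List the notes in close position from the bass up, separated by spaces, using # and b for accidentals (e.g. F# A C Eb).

In Bb major, the supertonic is C, and the diatonic chord built there is a minor triad.
Stacking thirds from C gives C-Eb-G.
The figured bass 64 indicates second inversion, placing the fifth (G) in the bass: G-C-Eb.

G C Eb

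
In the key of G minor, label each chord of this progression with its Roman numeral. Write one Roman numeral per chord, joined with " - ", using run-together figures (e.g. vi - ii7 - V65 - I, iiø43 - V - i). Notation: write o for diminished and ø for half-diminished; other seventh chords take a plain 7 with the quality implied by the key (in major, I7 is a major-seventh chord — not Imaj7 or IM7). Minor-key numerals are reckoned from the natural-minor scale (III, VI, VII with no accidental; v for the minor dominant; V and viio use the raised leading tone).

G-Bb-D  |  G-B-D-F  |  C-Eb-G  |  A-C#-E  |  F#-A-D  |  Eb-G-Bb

G-Bb-D has root G, degree 1 in G minor, so i.
G-B-D-F: a dominant seventh chord on G, the applied dominant of iv → V7/iv.
C-Eb-G has root C, degree 4 in G minor, so iv.
A-C#-E: a major triad on A, the applied dominant of V → V/V.
F#-A-D: major triad on D = scale degree 5 → V6.
Eb-G-Bb: major triad on Eb = scale degree 6 → VI.

i - V7/iv - iv - V/V - V6 - VI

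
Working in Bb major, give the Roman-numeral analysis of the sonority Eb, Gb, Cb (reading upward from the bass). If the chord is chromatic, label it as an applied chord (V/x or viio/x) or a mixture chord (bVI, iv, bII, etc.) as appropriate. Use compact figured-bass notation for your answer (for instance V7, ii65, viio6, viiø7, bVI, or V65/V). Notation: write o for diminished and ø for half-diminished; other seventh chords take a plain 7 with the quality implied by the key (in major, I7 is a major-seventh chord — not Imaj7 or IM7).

bII6

The pitches Cb-Eb-Gb form a major triad rooted on Cb.
Cb is the lowered second degree of Bb major (diatonic 2 would be C). This is the Neapolitan sixth — a major triad on the lowered second degree, here in its customary first inversion.
With Eb in the bass the chord is in first inversion, so the figured bass is 6.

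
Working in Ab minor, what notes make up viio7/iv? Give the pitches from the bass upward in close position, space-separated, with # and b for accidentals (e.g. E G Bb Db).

C Eb Gb Bbb

The slash marks an applied leading-tone chord: viio of iv. In Ab minor, iv is Db, so the leading tone to it is C, a half step below.
Building a fully diminished seventh chord on C gives C-Eb-Gb-Bbb.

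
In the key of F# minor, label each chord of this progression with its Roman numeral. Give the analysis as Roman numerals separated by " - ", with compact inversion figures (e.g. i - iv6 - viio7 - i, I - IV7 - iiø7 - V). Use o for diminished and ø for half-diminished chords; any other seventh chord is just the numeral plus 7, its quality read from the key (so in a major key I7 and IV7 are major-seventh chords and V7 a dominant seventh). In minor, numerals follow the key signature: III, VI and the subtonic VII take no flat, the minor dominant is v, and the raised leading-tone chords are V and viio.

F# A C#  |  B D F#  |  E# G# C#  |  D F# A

F#-A-C# has root F#, degree 1 in F# minor, so i.
B-D-F#: root B is the subdominant; minor triad there is iv.
E#-G#-C# has root C#, degree 5 in F# minor, so V6.
D-F#-A: major triad on D = scale degree 6 → VI.

i - iv - V6 - VI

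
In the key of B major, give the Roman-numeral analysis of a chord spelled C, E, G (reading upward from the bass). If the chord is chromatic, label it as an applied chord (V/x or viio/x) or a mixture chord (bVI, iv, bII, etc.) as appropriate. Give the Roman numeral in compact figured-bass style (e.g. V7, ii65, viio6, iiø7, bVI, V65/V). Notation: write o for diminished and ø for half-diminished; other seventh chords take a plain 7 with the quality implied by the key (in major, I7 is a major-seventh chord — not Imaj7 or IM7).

bII

Stacked in thirds the chord is C-E-G: a major triad on C.
C is the lowered second degree of B major (diatonic 2 would be C#). This is the Neapolitan chord — a major triad on the lowered second degree.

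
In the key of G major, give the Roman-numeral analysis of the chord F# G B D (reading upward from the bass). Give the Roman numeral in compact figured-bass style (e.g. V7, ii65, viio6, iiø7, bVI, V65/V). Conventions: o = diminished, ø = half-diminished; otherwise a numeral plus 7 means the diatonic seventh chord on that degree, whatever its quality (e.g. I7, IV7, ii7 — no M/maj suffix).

Stacked in thirds the chord is G-B-D-F#: a major seventh chord on G.
G is scale degree 1 in G major, and a major seventh chord on that degree is written I7.
With F# in the bass the chord is in third inversion, so the figured bass is 42.

I42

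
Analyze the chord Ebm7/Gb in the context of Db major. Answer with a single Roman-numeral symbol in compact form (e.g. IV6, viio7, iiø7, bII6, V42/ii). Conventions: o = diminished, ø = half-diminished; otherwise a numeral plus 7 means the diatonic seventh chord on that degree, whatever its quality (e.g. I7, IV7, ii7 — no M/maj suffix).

ii65

The pitches Eb-Gb-Bb-Db form a minor seventh chord rooted on Eb.
In Db major, Eb is the supertonic; the diatonic minor seventh chord there is ii7.
With Gb in the bass the chord is in first inversion, so the figured bass is 65.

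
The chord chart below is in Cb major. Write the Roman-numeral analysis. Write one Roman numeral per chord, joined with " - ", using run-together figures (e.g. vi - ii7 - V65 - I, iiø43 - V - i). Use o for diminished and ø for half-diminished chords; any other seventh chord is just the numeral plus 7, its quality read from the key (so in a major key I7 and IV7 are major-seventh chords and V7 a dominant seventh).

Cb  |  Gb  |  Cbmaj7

Cb: major triad on Cb = scale degree 1 → I.
Gb has root Gb, degree 5 in Cb major, so V.
Cbmaj7 has root Cb, degree 1 in Cb major, so I7.

I - V - I7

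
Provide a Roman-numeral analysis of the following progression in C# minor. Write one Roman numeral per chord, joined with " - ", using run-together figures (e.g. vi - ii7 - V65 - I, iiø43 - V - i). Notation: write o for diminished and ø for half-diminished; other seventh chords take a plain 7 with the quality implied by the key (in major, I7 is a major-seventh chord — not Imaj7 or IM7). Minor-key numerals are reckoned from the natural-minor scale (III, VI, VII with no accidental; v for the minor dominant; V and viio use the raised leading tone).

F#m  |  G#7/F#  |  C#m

F#m: root F# is the subdominant; minor triad there is iv.
G#7/F# has root G#, degree 5 in C# minor, so V42.
C#m: minor triad on C# = scale degree 1 → i.

iv - V42 - i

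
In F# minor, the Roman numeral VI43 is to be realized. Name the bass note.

A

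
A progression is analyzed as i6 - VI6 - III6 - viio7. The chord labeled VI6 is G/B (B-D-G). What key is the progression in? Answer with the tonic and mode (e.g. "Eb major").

B minor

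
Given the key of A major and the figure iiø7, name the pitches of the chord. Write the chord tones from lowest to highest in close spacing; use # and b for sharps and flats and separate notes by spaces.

B D F A

Scale degree 2 in A major is B; here the chord built on it is altered to a half-diminished seventh chord. iiø7 is the half-diminished supertonic seventh, borrowed from the parallel minor.
So the chord is B-D-F-A.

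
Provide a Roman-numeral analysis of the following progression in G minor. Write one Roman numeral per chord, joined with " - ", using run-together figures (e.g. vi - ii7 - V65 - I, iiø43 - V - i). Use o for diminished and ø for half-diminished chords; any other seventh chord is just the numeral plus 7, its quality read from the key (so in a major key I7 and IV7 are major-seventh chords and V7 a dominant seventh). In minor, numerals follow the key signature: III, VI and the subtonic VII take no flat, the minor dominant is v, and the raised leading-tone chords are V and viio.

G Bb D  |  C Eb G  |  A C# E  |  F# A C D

i - iv - V/V - V65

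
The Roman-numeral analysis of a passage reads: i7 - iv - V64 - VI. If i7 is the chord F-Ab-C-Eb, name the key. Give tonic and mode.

i7 is given as F-Ab-C-Eb — a minor seventh chord with root F.
If F is scale degree 1 and the mode makes that degree carry a minor seventh chord, the tonic is F and the mode is minor.

F minor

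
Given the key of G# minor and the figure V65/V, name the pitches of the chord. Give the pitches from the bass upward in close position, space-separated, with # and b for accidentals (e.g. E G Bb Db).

The slash means an applied dominant: we want the dominant of V. In G# minor, V is D# major, and its dominant is built on A#.
Building a dominant seventh chord on A# gives A#-C##-E#-G#.
With the 65 figure the chord is in first inversion; from the bass C## upward in close position it reads C##-E#-G#-A#.

C## E# G# A#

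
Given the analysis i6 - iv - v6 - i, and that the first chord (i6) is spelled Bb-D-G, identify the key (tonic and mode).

The chord Gm/Bb is a minor triad rooted on G; its label is i6.
If G is scale degree 1 and the mode makes that degree carry a minor triad, the tonic is G and the mode is minor.

G minor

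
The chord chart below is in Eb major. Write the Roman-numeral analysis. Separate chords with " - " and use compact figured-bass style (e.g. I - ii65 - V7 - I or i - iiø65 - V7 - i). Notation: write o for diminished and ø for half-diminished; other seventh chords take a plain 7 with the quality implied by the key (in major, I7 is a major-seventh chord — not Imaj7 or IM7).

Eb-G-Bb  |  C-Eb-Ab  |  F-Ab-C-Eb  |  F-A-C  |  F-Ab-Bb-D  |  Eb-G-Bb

I - IV6 - ii7 - V/V - V43 - I

Eb-G-Bb: root Eb is the tonic; major triad there is I.
C-Eb-Ab has root Ab, degree 4 in Eb major, so IV6.
F-Ab-C-Eb has root F, degree 2 in Eb major, so ii7.
F-A-C: chromatic; F is V of V, so V/V.
F-Ab-Bb-D: dominant seventh chord on Bb = scale degree 5 → V43.
Eb-G-Bb has root Eb, degree 1 in Eb major, so I.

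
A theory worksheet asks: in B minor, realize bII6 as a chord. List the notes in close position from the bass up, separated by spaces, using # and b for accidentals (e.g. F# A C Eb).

bII6 is the Neapolitan sixth — a major triad on the lowered second degree, here in its customary first inversion. In B minor that root is C.
So the chord is C-E-G, a major triad.
The figured bass 6 indicates first inversion, placing the third (E) in the bass: E-G-C.

E G C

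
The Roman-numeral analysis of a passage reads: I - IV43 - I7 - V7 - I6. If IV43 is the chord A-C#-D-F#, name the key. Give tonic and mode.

The chord Dmaj7/A is a major seventh chord rooted on D; its label is IV43.
IV43 on D implies D is the subdominant; that puts the tonic at A, and the uppercase numeral fits major mode.

A major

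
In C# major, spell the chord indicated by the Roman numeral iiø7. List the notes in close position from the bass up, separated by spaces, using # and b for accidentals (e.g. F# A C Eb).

Scale degree 2 in C# major is D#; here the chord built on it is altered to a half-diminished seventh chord. iiø7 is the half-diminished supertonic seventh, borrowed from the parallel minor.
So the chord is D#-F#-A-C#.

D# F# A C#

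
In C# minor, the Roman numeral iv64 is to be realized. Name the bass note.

C#

iv in C# minor has root F#; the chord is F#-A-C#.
The figure 64 means second inversion — the fifth is in the bass.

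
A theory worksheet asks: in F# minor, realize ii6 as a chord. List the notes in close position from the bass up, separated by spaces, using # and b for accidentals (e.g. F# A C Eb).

Scale degree 2 in F# minor is G#; here the chord built on it is altered to a minor triad. ii6 is the minor supertonic, borrowed from the parallel major (the Dorian ii).
So the chord is G#-B-D#.
With the 6 figure the chord is in first inversion; from the bass B upward in close position it reads B-D#-G#.

B D# G#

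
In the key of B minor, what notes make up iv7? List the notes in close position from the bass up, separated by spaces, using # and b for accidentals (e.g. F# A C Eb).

In B minor, the subdominant is E, and the diatonic chord built there is a minor seventh chord.
That chord is spelled E-G-B-D.

E G B D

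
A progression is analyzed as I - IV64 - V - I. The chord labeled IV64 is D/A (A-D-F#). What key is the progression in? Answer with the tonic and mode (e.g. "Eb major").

A major

IV64 is given as A-D-F# — a major triad with root D.
If D is scale degree 4 and the mode makes that degree carry a major triad, the tonic is A and the mode is major.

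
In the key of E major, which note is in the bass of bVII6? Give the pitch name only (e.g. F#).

F#

bVII in E major has root D; the chord is D-F#-A.
The figure 6 means first inversion — the third is in the bass.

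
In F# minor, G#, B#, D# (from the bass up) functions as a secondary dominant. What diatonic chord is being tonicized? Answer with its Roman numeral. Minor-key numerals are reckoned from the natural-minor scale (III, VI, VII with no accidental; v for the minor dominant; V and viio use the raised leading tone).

V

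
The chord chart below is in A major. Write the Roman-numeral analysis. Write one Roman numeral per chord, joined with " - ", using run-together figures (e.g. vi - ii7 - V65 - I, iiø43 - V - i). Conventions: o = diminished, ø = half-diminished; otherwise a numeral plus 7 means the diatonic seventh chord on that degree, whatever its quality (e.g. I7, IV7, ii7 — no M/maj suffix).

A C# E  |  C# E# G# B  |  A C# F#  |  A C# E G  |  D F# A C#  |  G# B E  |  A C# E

I - V7/vi - vi6 - V7/IV - IV7 - V6 - I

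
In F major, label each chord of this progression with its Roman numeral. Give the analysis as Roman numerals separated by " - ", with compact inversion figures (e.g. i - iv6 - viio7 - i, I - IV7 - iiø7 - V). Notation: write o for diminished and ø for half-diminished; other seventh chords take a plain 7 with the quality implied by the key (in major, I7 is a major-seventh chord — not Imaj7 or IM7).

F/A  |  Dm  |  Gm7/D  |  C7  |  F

I6 - vi - ii43 - V7 - I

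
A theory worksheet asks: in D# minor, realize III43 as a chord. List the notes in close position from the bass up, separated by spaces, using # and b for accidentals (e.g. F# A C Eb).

The numeral's case and figure indicate a major seventh chord. In D# minor its root, the third degree, is F#.
That chord is spelled F#-A#-C#-E#.
The figured bass 43 indicates second inversion, placing the fifth (C#) in the bass: C#-E#-F#-A#.

C# E# F# A#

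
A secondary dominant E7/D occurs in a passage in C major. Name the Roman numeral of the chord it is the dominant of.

The chord is a dominant seventh chord on E.
A dominant resolves down a perfect fifth: E → A. In C major, A is scale degree 6, i.e. vi.

vi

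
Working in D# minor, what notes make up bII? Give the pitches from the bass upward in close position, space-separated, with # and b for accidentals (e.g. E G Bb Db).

E G# B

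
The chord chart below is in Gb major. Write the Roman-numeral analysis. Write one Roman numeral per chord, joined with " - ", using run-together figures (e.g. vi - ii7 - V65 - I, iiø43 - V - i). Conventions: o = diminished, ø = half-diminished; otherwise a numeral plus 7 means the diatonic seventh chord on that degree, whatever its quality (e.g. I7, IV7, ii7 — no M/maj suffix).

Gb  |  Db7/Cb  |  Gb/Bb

Gb has root Gb, degree 1 in Gb major, so I.
Db7/Cb has root Db, degree 5 in Gb major, so V42.
Gb/Bb: root Gb is the tonic; major triad there is I6.

I - V42 - I6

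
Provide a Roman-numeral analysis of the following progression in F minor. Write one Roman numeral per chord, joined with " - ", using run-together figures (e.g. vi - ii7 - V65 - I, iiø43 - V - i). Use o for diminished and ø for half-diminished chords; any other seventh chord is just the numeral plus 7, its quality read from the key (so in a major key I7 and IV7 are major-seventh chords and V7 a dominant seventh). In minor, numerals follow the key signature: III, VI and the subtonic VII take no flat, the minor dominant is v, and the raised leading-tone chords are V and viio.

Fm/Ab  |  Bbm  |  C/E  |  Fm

i6 - iv - V6 - i

Fm/Ab: minor triad on F = scale degree 1 → i6.
Bbm: minor triad on Bb = scale degree 4 → iv.
C/E has root C, degree 5 in F minor, so V6.
Fm: root F is the tonic; minor triad there is i.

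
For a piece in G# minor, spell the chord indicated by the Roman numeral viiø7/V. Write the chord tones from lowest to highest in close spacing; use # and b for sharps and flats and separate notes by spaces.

C## E# G# B#

The slash marks an applied leading-tone chord: viio of V. In G# minor, V is D#, so the leading tone to it is C##, a half step below.
Building a half-diminished seventh chord on C## gives C##-E#-G#-B#.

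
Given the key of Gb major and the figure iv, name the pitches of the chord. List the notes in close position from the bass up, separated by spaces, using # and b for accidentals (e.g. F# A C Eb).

Cb Ebb Gb

Scale degree 4 in Gb major is Cb; here the chord built on it is altered to a minor triad. iv is the minor subdominant, borrowed from the parallel minor.
So the chord is Cb-Ebb-Gb, a minor triad.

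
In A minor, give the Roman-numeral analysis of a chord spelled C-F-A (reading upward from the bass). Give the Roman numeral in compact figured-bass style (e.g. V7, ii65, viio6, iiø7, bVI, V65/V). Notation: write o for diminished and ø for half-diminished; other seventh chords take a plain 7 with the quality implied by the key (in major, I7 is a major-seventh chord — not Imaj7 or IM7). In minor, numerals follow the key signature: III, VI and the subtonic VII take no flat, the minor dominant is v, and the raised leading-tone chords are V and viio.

Stacked in thirds the chord is F-A-C: a major triad on F.
In A minor, F is the submediant; the diatonic major triad there is VI.
With C in the bass the chord is in second inversion, so the figured bass is 64.

VI64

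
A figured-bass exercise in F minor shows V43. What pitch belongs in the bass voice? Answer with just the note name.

G

V in F minor has root C; the chord is C-E-G-Bb.
The figure 43 means second inversion — the fifth is in the bass.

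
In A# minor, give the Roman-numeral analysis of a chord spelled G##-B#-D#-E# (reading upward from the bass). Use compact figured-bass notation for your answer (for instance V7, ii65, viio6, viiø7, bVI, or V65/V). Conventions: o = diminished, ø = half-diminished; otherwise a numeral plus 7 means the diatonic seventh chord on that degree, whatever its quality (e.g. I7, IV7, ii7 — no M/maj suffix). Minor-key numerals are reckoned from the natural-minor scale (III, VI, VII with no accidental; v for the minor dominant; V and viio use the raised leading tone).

V65

The pitches E#-G##-B#-D# form a dominant seventh chord rooted on E#.
E# is scale degree 5 in A# minor, and a dominant seventh chord on that degree is written V7.
With G## in the bass the chord is in first inversion, so the figured bass is 65.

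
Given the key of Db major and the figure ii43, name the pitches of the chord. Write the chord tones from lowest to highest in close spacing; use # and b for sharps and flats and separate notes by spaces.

Bb Db Eb Gb

The numeral's case and figure indicate a minor seventh chord. In Db major its root, the supertonic, is Eb.
That chord is spelled Eb-Gb-Bb-Db.
With the 43 figure the chord is in second inversion; from the bass Bb upward in close position it reads Bb-Db-Eb-Gb.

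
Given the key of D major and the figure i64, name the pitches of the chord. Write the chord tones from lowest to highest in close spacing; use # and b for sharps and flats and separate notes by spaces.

Scale degree 1 in D major is D; here the chord built on it is altered to a minor triad. i64 is the minor tonic, borrowed from the parallel minor.
So the chord is D-F-A, a minor triad.
The figured bass 64 indicates second inversion, placing the fifth (A) in the bass: A-D-F.

A D F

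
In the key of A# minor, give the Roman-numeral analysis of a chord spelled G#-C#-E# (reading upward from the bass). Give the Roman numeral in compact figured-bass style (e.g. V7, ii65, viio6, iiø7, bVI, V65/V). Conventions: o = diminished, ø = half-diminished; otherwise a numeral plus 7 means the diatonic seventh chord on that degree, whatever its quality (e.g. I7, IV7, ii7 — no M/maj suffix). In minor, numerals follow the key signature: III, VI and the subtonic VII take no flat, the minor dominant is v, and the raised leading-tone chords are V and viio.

Stacked in thirds the chord is C#-E#-G#: a major triad on C#.
C# is scale degree 3 in A# minor, and a major triad on that degree is written III.
With G# in the bass the chord is in second inversion, so the figured bass is 64.

III64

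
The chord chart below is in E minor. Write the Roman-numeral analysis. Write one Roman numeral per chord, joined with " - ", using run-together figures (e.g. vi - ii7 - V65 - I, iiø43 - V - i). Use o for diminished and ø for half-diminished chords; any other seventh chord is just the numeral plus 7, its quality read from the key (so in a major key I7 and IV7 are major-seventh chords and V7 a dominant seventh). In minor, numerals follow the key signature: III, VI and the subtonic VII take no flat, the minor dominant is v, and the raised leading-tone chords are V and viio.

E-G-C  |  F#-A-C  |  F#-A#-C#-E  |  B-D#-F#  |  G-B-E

VI6 - iio - V7/V - V - i6

E-G-C: major triad on C = scale degree 6 → VI6.
F#-A-C: root F# is the supertonic; diminished triad there is iio.
F#-A#-C#-E: a dominant seventh chord on F#, the applied dominant of V → V7/V.
B-D#-F# has root B, degree 5 in E minor, so V.
G-B-E: minor triad on E = scale degree 1 → i6.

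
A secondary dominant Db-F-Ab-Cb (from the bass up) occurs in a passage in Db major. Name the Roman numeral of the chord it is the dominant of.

The chord is a dominant seventh chord on Db.
A dominant resolves down a perfect fifth: Db → Gb. In Db major, Gb is scale degree 4, i.e. IV.

IV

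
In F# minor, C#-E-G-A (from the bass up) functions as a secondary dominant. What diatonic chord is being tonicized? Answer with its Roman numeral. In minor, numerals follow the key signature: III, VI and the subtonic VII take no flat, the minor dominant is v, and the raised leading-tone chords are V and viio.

VI

The chord is a dominant seventh chord on A.
A dominant resolves down a perfect fifth: A → D. In F# minor, D is scale degree 6, i.e. VI.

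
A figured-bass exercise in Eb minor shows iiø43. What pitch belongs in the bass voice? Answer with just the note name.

Cb

iiø in Eb minor has root F; the chord is F-Ab-Cb-Eb.
The figure 43 means second inversion — the fifth is in the bass.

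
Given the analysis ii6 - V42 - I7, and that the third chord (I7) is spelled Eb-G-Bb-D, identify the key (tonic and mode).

The chord Ebmaj7 is a major seventh chord rooted on Eb; its label is I7.
If Eb is scale degree 1 and the mode makes that degree carry a major seventh chord, the tonic is Eb and the mode is major.

Eb major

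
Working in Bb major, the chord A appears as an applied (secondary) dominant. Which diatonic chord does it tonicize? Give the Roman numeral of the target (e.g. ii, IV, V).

iii

The chord is a major triad on A.
A dominant resolves down a perfect fifth: A → D. In Bb major, D is scale degree 3, i.e. iii.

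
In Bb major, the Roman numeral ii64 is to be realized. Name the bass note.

G

ii in Bb major has root C; the chord is C-Eb-G.
The figure 64 means second inversion — the fifth is in the bass.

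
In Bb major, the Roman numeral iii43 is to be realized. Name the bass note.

A

iii in Bb major has root D; the chord is D-F-A-C.
The figure 43 means second inversion — the fifth is in the bass.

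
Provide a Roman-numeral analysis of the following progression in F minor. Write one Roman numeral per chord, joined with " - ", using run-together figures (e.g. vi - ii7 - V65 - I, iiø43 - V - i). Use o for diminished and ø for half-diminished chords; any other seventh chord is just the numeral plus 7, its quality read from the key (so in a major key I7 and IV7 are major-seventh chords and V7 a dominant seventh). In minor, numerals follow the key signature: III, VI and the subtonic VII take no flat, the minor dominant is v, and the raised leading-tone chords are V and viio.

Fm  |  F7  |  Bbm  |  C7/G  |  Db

i - V7/iv - iv - V43 - VI

Fm: minor triad on F = scale degree 1 → i.
F7: chromatic; F is V of iv, so V7/iv.
Bbm: minor triad on Bb = scale degree 4 → iv.
C7/G has root C, degree 5 in F minor, so V43.
Db has root Db, degree 6 in F minor, so VI.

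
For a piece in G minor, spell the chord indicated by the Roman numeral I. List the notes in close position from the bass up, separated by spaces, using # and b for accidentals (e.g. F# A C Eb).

G B D

Scale degree 1 in G minor is G; here the chord built on it is altered to a major triad. I is the major tonic (Picardy third), borrowed from the parallel major.
So the chord is G-B-D, a major triad.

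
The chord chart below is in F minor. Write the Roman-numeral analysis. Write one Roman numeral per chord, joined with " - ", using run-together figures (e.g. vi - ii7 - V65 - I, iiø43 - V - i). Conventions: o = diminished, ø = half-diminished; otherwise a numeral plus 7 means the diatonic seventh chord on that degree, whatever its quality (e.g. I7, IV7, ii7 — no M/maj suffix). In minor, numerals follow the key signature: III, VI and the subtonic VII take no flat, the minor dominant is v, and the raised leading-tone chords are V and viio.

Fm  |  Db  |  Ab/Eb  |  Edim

i - VI - III64 - viio

Fm: minor triad on F = scale degree 1 → i.
Db: major triad on Db = scale degree 6 → VI.
Ab/Eb: root Ab is the mediant; major triad there is III64.
Edim has root E, degree 7 in F minor, so viio.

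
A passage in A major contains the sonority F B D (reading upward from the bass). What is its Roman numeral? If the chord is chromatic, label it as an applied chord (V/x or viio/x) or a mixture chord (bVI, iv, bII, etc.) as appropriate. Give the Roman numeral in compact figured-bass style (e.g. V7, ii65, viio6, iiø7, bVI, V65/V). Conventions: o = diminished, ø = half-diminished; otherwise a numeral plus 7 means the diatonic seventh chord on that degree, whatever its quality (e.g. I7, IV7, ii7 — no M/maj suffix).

The pitches B-D-F form a diminished triad rooted on B.
B is the second degree of A major. This is the diminished supertonic triad, borrowed from the parallel minor.
With F in the bass the chord is in second inversion, so the figured bass is 64.

iio64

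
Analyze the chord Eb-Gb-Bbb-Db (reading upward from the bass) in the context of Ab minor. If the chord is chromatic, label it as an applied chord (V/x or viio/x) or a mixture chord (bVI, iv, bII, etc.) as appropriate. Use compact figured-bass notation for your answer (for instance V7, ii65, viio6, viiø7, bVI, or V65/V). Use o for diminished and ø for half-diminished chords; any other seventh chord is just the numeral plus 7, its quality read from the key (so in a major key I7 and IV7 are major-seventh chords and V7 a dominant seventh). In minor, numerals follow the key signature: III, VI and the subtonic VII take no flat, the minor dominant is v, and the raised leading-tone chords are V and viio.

viiø7/VI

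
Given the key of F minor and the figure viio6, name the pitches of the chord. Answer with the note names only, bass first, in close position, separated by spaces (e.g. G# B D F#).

G Bb E

In F minor, the leading-tone chord is built on the raised seventh degree, E.
That chord is spelled E-G-Bb.
The figured bass 6 indicates first inversion, placing the third (G) in the bass: G-Bb-E.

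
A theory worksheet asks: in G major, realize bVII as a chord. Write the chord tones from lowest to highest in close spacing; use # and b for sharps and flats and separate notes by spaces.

bVII is a major triad on the lowered seventh degree (the subtonic), borrowed from the parallel minor. In G major that root is F.
So the chord is F-A-C, a major triad.

F A C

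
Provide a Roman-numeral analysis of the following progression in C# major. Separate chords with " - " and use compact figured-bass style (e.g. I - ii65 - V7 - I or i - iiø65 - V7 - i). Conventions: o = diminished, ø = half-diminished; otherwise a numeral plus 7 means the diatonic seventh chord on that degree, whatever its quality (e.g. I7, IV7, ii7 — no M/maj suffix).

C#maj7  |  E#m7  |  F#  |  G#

I7 - iii7 - IV - V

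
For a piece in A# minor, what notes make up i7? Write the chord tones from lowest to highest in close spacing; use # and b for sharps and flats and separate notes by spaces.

The numeral's case and figure indicate a minor seventh chord. In A# minor its root, scale degree 1, is A#.
Stacking thirds from A# gives A#-C#-E#-G#.

A# C# E# G#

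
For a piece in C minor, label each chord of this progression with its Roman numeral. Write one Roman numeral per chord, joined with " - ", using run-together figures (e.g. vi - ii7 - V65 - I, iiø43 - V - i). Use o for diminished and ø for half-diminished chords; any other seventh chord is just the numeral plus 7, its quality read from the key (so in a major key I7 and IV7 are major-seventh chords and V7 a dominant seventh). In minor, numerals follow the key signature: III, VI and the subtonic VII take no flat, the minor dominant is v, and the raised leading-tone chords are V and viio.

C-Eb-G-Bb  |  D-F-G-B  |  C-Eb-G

i7 - V43 - i

C-Eb-G-Bb: root C is the tonic; minor seventh chord there is i7.
D-F-G-B: root G is the dominant; dominant seventh chord there is V43.
C-Eb-G has root C, degree 1 in C minor, so i.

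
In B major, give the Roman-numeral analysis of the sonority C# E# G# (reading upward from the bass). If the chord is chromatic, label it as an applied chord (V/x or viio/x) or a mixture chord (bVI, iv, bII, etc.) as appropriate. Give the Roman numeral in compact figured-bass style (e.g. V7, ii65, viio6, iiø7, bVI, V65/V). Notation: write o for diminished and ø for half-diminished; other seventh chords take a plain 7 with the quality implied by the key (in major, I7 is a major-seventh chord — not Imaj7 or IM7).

Stacked in thirds the chord is C#-E#-G#: a major triad on C#.
C# is not a diatonic chord root with this quality in B major, but it lies a perfect fifth above F# (V), so the chord functions as an applied dominant of V.

V/V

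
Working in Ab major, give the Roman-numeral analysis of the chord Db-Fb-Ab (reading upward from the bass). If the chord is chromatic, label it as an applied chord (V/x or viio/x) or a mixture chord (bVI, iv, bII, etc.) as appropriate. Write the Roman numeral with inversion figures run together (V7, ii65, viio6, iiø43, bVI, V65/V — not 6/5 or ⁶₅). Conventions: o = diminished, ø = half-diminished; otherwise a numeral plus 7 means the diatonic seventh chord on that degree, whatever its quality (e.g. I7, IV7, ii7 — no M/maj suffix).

iv

Stacked in thirds the chord is Db-Fb-Ab: a minor triad on Db.
Db is the fourth degree of Ab major. This is the minor subdominant, borrowed from the parallel minor.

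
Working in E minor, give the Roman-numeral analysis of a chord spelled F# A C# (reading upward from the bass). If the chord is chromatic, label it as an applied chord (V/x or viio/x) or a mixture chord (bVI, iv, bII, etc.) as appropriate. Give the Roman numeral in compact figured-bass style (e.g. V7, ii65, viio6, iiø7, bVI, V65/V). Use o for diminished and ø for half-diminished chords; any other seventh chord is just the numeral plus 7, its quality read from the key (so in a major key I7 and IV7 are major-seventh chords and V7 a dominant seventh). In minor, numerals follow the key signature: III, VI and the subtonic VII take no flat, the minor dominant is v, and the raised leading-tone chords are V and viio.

The pitches F#-A-C# form a minor triad rooted on F#.
F# is the second degree of E minor. This is the minor supertonic, borrowed from the parallel major (the Dorian ii).

ii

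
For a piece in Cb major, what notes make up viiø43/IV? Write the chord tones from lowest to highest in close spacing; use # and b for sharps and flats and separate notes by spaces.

viiø43/IV is a secondary leading-tone chord. The target IV is Fb in Cb major; the applied chord is rooted a semitone below, on Eb.
Building a half-diminished seventh chord on Eb gives Eb-Gb-Bbb-Db.
With the 43 figure the chord is in second inversion; from the bass Bbb upward in close position it reads Bbb-Db-Eb-Gb.

Bbb Db Eb Gb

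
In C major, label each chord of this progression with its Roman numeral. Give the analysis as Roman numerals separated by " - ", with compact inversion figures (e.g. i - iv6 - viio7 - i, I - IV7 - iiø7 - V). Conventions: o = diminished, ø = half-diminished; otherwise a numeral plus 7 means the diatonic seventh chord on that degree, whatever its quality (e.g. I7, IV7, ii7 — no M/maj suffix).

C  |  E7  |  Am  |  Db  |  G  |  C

C: root C is the tonic; major triad there is I.
E7: a dominant seventh chord on E, the applied dominant of vi → V7/vi.
Am has root A, degree 6 in C major, so vi.
Db is non-diatonic — a major triad on the lowered supertonic (Db): the Neapolitan chord, bII.
G: root G is the dominant; major triad there is V.
C: root C is the tonic; major triad there is I.

I - V7/vi - vi - bII - V - I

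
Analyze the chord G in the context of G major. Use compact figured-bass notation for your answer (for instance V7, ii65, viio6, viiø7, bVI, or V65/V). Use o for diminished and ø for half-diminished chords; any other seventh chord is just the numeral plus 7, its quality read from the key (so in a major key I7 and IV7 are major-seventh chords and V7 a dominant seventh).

The pitches G-B-D form a major triad rooted on G.
In G major, G is the tonic; the diatonic major triad there is I.

I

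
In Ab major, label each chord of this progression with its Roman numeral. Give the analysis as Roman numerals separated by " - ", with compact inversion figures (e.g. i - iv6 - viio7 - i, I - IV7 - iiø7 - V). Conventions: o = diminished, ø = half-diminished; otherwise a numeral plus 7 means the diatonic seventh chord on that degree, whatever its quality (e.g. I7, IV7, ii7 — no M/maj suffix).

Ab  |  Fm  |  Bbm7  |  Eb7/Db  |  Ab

I - vi - ii7 - V42 - I

Ab: root Ab is the tonic; major triad there is I.
Fm has root F, degree 6 in Ab major, so vi.
Bbm7: minor seventh chord on Bb = scale degree 2 → ii7.
Eb7/Db has root Eb, degree 5 in Ab major, so V42.
Ab: major triad on Ab = scale degree 1 → I.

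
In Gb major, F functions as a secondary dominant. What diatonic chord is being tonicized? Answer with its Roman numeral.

The chord is a major triad on F.
A dominant resolves down a perfect fifth: F → Bb. In Gb major, Bb is scale degree 3, i.e. iii.

iii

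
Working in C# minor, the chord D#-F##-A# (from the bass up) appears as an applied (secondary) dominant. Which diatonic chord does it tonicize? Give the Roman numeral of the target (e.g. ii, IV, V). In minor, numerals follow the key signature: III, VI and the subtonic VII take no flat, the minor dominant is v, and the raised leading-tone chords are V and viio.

The chord is a major triad on D#.
A dominant resolves down a perfect fifth: D# → G#. In C# minor, G# is scale degree 5, i.e. V.

V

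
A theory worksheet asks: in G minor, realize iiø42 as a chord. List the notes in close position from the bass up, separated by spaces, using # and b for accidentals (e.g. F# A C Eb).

The numeral's case and figure indicate a half-diminished seventh chord. In G minor its root, the second degree, is A.
That chord is spelled A-C-Eb-G.
With the 42 figure the chord is in third inversion; from the bass G upward in close position it reads G-A-C-Eb.

G A C Eb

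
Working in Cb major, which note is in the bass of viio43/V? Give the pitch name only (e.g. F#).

Cb

The applied chord viio43/V is rooted on F: F-Ab-Cb-Ebb.
The figure 43 means second inversion — the fifth is in the bass.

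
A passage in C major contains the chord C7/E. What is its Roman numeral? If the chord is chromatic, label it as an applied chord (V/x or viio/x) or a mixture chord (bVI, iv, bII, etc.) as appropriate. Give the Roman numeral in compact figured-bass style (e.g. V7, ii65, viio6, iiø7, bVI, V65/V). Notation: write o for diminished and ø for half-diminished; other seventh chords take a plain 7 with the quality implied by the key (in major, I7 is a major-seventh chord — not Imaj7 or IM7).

V65/IV

The pitches C-E-G-Bb form a dominant seventh chord rooted on C.
C is not a diatonic chord root with this quality in C major, but it lies a perfect fifth above F (IV), so the chord functions as an applied dominant of IV.
With E in the bass the chord is in first inversion, so the figured bass is 65.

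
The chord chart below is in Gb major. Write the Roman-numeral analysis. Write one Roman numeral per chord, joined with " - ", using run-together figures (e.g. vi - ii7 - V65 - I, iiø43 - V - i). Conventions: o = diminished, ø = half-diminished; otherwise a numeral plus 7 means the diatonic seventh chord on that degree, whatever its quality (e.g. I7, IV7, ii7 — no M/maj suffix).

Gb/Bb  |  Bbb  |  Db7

I6 - bIII - V7

Gb/Bb has root Gb, degree 1 in Gb major, so I6.
Bbb: major triad on Bbb — chromatic; bIII (borrowed from the parallel minor).
Db7: root Db is the dominant; dominant seventh chord there is V7.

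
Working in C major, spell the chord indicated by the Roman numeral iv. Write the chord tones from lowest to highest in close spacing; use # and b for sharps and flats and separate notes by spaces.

F Ab C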